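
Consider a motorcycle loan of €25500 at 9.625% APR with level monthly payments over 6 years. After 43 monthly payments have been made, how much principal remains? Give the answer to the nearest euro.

With monthly rate i = 9.625%/12 = 0.0080208, the balance after k of n payments is P · [(1+i)^n − (1+i)^k] / [(1+i)^n − 1].
(1+0.0080208)^72 = 1.77747940 and (1+0.0080208)^43 = 1.40990173, so the balance is 25,500 × (1.77747940 − 1.40990173) / (1.77747940 − 1) = €12,055.92.

€12,056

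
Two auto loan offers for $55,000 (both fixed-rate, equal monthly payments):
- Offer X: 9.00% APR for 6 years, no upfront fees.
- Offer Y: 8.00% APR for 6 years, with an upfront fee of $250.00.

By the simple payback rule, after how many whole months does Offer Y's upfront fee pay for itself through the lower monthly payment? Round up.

10 months

Offer X: monthly rate = 9%/12 = 0.0075000; payment = 55,000 × 0.0075000 / (1 − (1+0.0075000)^−72) = $991.40.
Offer Y: monthly rate = 8%/12 = 0.0066667; payment = 55,000 × 0.0066667 / (1 − (1+0.0066667)^−72) = $964.33.
Monthly savings = $991.40 − $964.33 = $27.07.
Break-even = $250.00 / $27.07 = 9.24 → 10 months.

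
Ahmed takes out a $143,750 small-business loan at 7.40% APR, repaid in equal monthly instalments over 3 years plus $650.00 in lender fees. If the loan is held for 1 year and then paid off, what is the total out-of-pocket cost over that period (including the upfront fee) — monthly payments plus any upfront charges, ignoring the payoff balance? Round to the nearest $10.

Monthly rate = 7.4%/12 = 0.0061667; payment = 143,750 × 0.0061667 / (1 − (1+0.0061667)^−36) = $4,464.92.
Total outlay = 12 × $4,464.92 + $650.00 = $54,229.04.

$54,230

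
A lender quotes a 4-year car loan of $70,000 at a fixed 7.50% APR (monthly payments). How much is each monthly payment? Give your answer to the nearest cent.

Monthly rate = 7.5%/12 = 0.0062500; payment = 70,000 × 0.0062500 / (1 − (1+0.0062500)^−48) = $1,692.52.

$1,692.52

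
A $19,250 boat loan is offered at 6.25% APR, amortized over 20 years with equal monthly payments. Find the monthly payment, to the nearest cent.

$140.70

At 6.25% the monthly rate is 0.0052083, so the payment is 19,250 × 0.0052083 / (1 − 1.0052083^−240) = $140.70.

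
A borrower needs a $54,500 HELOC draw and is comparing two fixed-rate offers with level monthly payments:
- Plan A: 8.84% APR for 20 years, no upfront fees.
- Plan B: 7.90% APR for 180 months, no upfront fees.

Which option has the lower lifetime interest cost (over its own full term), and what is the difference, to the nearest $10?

Plan B by $23,160

Plan A: at 8.84% the monthly rate is 0.0073667, so the payment is 54,500 × 0.0073667 / (1 − 1.0073667^−240) = $484.76.
Total interest on Plan A = 240 × $484.76 − $54,500 = $61,842.40.
Plan B: at 7.90% the monthly rate is 0.0065833, so the payment is 54,500 × 0.0065833 / (1 − 1.0065833^−180) = $517.69.
Total interest on Plan B = 180 × $517.69 − $54,500 = $38,684.20.
Plan B is lower by $23,158.20.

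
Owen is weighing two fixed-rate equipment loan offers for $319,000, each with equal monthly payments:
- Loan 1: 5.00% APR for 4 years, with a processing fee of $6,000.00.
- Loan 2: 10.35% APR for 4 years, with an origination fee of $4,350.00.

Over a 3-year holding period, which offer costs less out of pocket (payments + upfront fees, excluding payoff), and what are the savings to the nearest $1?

Loan 1 by $27,080

Loan 1: at 5.00% the monthly rate is 0.0041667, so the payment is 319,000 × 0.0041667 / (1 − 1.0041667^−48) = $7,346.34.
Loan 2: at 10.35% the monthly rate is 0.0086250, so the payment is 319,000 × 0.0086250 / (1 − 1.0086250^−48) = $8,144.39.
Over 36 months: Loan 1 costs 36 × $7,346.34 + $6,000.00 = $270,468.24; Loan 2 costs 36 × $8,144.39 + $4,350.00 = $297,548.04.
Loan 1 is cheaper by $297,548.04 − $270,468.24 = $27,079.80.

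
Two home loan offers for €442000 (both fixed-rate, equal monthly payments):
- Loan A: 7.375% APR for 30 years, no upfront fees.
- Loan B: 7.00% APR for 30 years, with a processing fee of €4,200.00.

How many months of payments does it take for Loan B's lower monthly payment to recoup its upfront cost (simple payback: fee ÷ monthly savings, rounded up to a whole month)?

Loan A: monthly rate = 7.375%/12 = 0.0061458; payment = 442,000 × 0.0061458 / (1 − (1+0.0061458)^−360) = €3,052.78.
Loan B: at 7.00% the monthly rate is 0.0058333, so the payment is 442,000 × 0.0058333 / (1 − 1.0058333^−360) = €2,940.64.
Monthly savings = €3,052.78 − €2,940.64 = €112.14.
Break-even = €4,200.00 / €112.14 = 37.45 → 38 months.

38 months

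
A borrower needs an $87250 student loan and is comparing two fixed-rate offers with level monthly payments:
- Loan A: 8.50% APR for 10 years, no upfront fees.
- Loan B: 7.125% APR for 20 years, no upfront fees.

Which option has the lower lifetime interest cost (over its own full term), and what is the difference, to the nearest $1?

Loan A: at 8.50% the monthly rate is 0.0070833, so the payment is 87,250 × 0.0070833 / (1 − 1.0070833^−120) = $1,081.78.
Total interest on Loan A = 120 × $1,081.78 − $87,250 = $42,563.60.
Loan B: at 7.125% the monthly rate is 0.0059375, so the payment is 87,250 × 0.0059375 / (1 − 1.0059375^−240) = $683.01.
Total interest on Loan B = 240 × $683.01 − $87,250 = $76,672.40.
Loan A is lower by $34,108.80.

Loan A by $34,109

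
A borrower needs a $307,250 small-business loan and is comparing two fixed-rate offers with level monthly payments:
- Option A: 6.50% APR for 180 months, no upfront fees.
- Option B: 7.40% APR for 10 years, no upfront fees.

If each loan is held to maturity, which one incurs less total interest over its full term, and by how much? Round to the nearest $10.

Option B by $46,030

Option A: at 6.50% the monthly rate is 0.0054167, so the payment is 307,250 × 0.0054167 / (1 − 1.0054167^−180) = $2,676.48.
Total interest on Option A = 180 × $2,676.48 − $307,250 = $174,516.40.
Option B: at 7.40% the monthly rate is 0.0061667, so the payment is 307,250 × 0.0061667 / (1 − 1.0061667^−120) = $3,631.10.
Total interest on Option B = 120 × $3,631.10 − $307,250 = $128,482.00.
Option B is lower by $46,034.40.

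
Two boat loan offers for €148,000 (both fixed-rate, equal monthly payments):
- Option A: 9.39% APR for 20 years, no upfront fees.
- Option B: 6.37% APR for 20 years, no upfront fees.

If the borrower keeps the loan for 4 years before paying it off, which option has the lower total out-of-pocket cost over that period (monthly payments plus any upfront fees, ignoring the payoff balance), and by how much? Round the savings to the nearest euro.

Option A: monthly rate = 9.39%/12 = 0.0078250; payment = 148,000 × 0.0078250 / (1 − (1+0.0078250)^−240) = €1,368.94.
Option B: monthly rate = 6.37%/12 = 0.0053083; payment = 148,000 × 0.0053083 / (1 − (1+0.0053083)^−240) = €1,092.15.
Over 48 months: Option A costs 48 × €1,368.94 = €65,709.12; Option B costs 48 × €1,092.15 = €52,423.20.
Option B is cheaper by €65,709.12 − €52,423.20 = €13,285.92.

Option B by €13,286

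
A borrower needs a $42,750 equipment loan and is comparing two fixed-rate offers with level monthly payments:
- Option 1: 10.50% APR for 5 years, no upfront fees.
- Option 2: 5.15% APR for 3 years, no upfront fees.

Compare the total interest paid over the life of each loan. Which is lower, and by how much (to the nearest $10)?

Option 1: monthly rate = 10.5%/12 = 0.0087500; payment = 42,750 × 0.0087500 / (1 − (1+0.0087500)^−60) = $918.86.
Total interest on Option 1 = 60 × $918.86 − $42,750 = $12,381.60.
Option 2: at 5.15% the monthly rate is 0.0042917, so the payment is 42,750 × 0.0042917 / (1 − 1.0042917^−36) = $1,284.14.
Total interest on Option 2 = 36 × $1,284.14 − $42,750 = $3,479.04.
Option 2 is lower by $8,902.56.

Option 2 by $8,900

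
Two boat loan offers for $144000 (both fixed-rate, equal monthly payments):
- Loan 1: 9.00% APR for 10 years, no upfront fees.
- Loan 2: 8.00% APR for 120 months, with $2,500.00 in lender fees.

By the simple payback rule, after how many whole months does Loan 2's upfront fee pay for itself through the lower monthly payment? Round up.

Loan 1: at 9.00% the monthly rate is 0.0075000, so the payment is 144,000 × 0.0075000 / (1 − 1.0075000^−120) = $1,824.13.
Loan 2: at 8.00% the monthly rate is 0.0066667, so the payment is 144,000 × 0.0066667 / (1 − 1.0066667^−120) = $1,747.12.
Monthly savings = $1,824.13 − $1,747.12 = $77.01.
Break-even = $2,500.00 / $77.01 = 32.46 → 33 months.

33 months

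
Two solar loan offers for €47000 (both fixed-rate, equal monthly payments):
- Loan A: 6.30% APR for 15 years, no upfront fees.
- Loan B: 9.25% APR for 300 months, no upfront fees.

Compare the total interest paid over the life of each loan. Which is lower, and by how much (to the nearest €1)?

Loan A by €47,981

Loan A: at 6.30% the monthly rate is 0.0052500, so the payment is 47,000 × 0.0052500 / (1 − 1.0052500^−180) = €404.27.
Total interest on Loan A = 180 × €404.27 − €47,000 = €25,768.60.
Loan B: monthly rate = 9.25%/12 = 0.0077083; payment = 47,000 × 0.0077083 / (1 − (1+0.0077083)^−300) = €402.50.
Total interest on Loan B = 300 × €402.50 − €47,000 = €73,750.00.
Loan A is lower by €47,981.40.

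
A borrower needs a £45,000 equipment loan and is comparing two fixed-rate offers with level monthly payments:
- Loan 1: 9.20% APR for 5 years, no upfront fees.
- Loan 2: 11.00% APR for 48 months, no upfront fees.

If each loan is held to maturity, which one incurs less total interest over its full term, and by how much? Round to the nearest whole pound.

Loan 1: at 9.20% the monthly rate is 0.0076667, so the payment is 45,000 × 0.0076667 / (1 − 1.0076667^−60) = £938.50.
Total interest on Loan 1 = 60 × £938.50 − £45,000 = £11,310.00.
Loan 2: at 11.00% the monthly rate is 0.0091667, so the payment is 45,000 × 0.0091667 / (1 − 1.0091667^−48) = £1,163.05.
Total interest on Loan 2 = 48 × £1,163.05 − £45,000 = £10,826.40.
Loan 2 is lower by £483.60.

Loan 2 by £484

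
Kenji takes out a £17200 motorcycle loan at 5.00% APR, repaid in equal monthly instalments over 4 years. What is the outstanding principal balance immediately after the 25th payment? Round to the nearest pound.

£8,670

With monthly rate i = 5%/12 = 0.0041667, the balance after k of n payments is P · [(1+i)^n − (1+i)^k] / [(1+i)^n − 1].
(1+0.0041667)^48 = 1.22089536 and (1+0.0041667)^25 = 1.10954526, so the balance is 17,200 × (1.22089536 − 1.10954526) / (1.22089536 − 1) = £8,670.27.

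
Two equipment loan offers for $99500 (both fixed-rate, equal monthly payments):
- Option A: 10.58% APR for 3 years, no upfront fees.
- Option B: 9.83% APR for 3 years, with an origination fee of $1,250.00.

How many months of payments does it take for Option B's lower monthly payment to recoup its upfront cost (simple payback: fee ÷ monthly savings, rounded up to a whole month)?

36 months

Option A: monthly rate = 10.58%/12 = 0.0088167; payment = 99,500 × 0.0088167 / (1 − (1+0.0088167)^−36) = $3,237.75.
Option B: at 9.83% the monthly rate is 0.0081917, so the payment is 99,500 × 0.0081917 / (1 − 1.0081917^−36) = $3,202.65.
Monthly savings = $3,237.75 − $3,202.65 = $35.10.
Break-even = $1,250.00 / $35.10 = 35.61 → 36 months.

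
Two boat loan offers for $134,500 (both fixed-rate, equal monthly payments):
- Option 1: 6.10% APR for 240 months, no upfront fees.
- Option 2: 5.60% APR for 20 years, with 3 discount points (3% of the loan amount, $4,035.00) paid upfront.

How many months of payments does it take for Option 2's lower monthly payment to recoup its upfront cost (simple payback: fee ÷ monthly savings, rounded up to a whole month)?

Option 1: at 6.10% the monthly rate is 0.0050833, so the payment is 134,500 × 0.0050833 / (1 − 1.0050833^−240) = $971.38.
Option 2: at 5.60% the monthly rate is 0.0046667, so the payment is 134,500 × 0.0046667 / (1 − 1.0046667^−240) = $932.82.
Monthly savings = $971.38 − $932.82 = $38.56.
Break-even = $4,035.00 / $38.56 = 104.64 → 105 months.

105 months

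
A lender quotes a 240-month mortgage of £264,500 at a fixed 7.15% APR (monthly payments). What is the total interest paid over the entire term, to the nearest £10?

£233,390

At 7.15% the monthly rate is 0.0059583, so the payment is 264,500 × 0.0059583 / (1 − 1.0059583^−240) = £2,074.55.
Total paid = 240 × £2,074.55 = £497,892.00; interest = £497,892.00 − £264,500 = £233,392.00.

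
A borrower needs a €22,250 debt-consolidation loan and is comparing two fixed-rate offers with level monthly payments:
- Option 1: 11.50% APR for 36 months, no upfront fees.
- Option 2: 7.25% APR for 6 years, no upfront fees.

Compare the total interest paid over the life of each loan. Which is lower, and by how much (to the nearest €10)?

Option 1: at 11.50% the monthly rate is 0.0095833, so the payment is 22,250 × 0.0095833 / (1 − 1.0095833^−36) = €733.72.
Total interest on Option 1 = 36 × €733.72 − €22,250 = €4,163.92.
Option 2: at 7.25% the monthly rate is 0.0060417, so the payment is 22,250 × 0.0060417 / (1 − 1.0060417^−72) = €382.02.
Total interest on Option 2 = 72 × €382.02 − €22,250 = €5,255.44.
Option 1 is lower by €1,091.52.

Option 1 by €1,090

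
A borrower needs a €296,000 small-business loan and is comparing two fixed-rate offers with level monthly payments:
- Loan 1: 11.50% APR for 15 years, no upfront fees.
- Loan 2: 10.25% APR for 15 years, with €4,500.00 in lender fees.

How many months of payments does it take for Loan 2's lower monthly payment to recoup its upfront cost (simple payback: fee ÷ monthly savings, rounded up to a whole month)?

20 months

Loan 1: monthly rate = 11.5%/12 = 0.0095833; payment = 296,000 × 0.0095833 / (1 − (1+0.0095833)^−180) = €3,457.84.
Loan 2: monthly rate = 10.25%/12 = 0.0085417; payment = 296,000 × 0.0085417 / (1 − (1+0.0085417)^−180) = €3,226.25.
Monthly savings = €3,457.84 − €3,226.25 = €231.59.
Break-even = €4,500.00 / €231.59 = 19.43 → 20 months.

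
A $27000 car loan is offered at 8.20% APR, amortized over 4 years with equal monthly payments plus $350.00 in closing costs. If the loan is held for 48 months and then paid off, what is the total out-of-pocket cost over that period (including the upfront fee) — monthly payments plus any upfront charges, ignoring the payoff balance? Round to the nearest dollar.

At 8.20% the monthly rate is 0.0068333, so the payment is 27,000 × 0.0068333 / (1 − 1.0068333^−48) = $661.69.
Total outlay = 48 × $661.69 + $350.00 = $32,111.12.

$32,111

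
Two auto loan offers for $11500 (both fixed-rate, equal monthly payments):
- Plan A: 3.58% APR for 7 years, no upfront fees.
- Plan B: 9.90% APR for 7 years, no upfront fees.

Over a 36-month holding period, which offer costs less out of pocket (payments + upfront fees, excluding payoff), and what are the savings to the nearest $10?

Plan A by $1,270

Plan A: at 3.58% the monthly rate is 0.0029833, so the payment is 11,500 × 0.0029833 / (1 − 1.0029833^−84) = $154.98.
Plan B: monthly rate = 9.9%/12 = 0.0082500; payment = 11,500 × 0.0082500 / (1 − (1+0.0082500)^−84) = $190.32.
Over 36 months: Plan A costs 36 × $154.98 = $5,579.28; Plan B costs 36 × $190.32 = $6,851.52.
Plan A is cheaper by $6,851.52 − $5,579.28 = $1,272.24.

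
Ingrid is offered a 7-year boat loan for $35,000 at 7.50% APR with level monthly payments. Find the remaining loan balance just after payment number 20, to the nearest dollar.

With monthly rate i = 7.5%/12 = 0.0062500, the balance after k of n payments is P · [(1+i)^n − (1+i)^k] / [(1+i)^n − 1].
(1+0.0062500)^84 = 1.68769920 and (1+0.0062500)^20 = 1.13270774, so the balance is 35,000 × (1.68769920 − 1.13270774) / (1.68769920 − 1) = $28,245.93.

$28,246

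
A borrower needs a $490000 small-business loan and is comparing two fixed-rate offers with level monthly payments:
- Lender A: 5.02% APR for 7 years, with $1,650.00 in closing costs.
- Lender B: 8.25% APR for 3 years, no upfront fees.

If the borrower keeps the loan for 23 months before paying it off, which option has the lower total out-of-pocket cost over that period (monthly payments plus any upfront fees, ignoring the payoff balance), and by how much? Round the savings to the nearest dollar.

Lender A by $193,417

Lender A: at 5.02% the monthly rate is 0.0041833, so the payment is 490,000 × 0.0041833 / (1 − 1.0041833^−84) = $6,930.22.
Lender B: at 8.25% the monthly rate is 0.0068750, so the payment is 490,000 × 0.0068750 / (1 − 1.0068750^−36) = $15,411.39.
Over 23 months: Lender A costs 23 × $6,930.22 + $1,650.00 = $161,045.06; Lender B costs 23 × $15,411.39 = $354,461.97.
Lender A is cheaper by $354,461.97 − $161,045.06 = $193,416.91.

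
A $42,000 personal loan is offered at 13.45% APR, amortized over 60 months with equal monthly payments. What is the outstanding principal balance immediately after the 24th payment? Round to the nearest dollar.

$28,467

With monthly rate i = 13.45%/12 = 0.0112083, the balance after k of n payments is P · [(1+i)^n − (1+i)^k] / [(1+i)^n − 1].
(1+0.0112083)^60 = 1.95181386 and (1+0.0112083)^24 = 1.30669840, so the balance is 42,000 × (1.95181386 − 1.30669840) / (1.95181386 − 1) = $28,466.54.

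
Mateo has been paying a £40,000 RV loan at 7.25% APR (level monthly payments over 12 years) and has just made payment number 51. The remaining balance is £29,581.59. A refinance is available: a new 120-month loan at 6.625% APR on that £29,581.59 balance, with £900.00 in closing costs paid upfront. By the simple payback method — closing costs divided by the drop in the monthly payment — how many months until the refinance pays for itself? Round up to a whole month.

12 months

Current payment = 40,000 × 7.25%/12 / (1 − (1+0.0060417)^−144) = £416.70.
Refinanced payment = 29,581.59 × 0.0055208 / (1 − (1+0.0055208)^−120) = £337.78.
Monthly savings = £416.70 − £337.78 = £78.92.
Break-even = £900.00 / £78.92 = 11.40 → 12 months.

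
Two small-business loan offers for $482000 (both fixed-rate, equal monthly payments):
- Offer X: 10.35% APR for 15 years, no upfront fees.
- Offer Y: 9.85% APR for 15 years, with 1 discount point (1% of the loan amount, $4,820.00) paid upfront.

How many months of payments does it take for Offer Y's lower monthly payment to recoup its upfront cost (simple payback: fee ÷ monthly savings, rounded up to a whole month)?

Offer X: at 10.35% the monthly rate is 0.0086250, so the payment is 482,000 × 0.0086250 / (1 − 1.0086250^−180) = $5,283.29.
Offer Y: at 9.85% the monthly rate is 0.0082083, so the payment is 482,000 × 0.0082083 / (1 − 1.0082083^−180) = $5,135.46.
Monthly savings = $5,283.29 − $5,135.46 = $147.83.
Break-even = $4,820.00 / $147.83 = 32.61 → 33 months.

33 months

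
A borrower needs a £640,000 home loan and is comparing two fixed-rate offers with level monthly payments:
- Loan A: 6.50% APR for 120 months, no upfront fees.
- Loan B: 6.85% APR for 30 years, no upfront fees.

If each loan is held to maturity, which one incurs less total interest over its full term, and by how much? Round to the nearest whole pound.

Loan A: at 6.50% the monthly rate is 0.0054167, so the payment is 640,000 × 0.0054167 / (1 − 1.0054167^−120) = £7,267.07.
Total interest on Loan A = 120 × £7,267.07 − £640,000 = £232,048.40.
Loan B: at 6.85% the monthly rate is 0.0057083, so the payment is 640,000 × 0.0057083 / (1 − 1.0057083^−360) = £4,193.66.
Total interest on Loan B = 360 × £4,193.66 − £640,000 = £869,717.60.
Loan A is lower by £637,669.20.

Loan A by £637,669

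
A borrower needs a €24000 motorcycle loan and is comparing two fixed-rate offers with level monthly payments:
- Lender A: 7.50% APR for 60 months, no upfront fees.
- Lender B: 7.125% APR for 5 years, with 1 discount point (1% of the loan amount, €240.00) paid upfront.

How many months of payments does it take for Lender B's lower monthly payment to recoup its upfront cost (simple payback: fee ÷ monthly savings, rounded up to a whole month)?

Lender A: monthly rate = 7.5%/12 = 0.0062500; payment = 24,000 × 0.0062500 / (1 − (1+0.0062500)^−60) = €480.91.
Lender B: monthly rate = 7.125%/12 = 0.0059375; payment = 24,000 × 0.0059375 / (1 − (1+0.0059375)^−60) = €476.65.
Monthly savings = €480.91 − €476.65 = €4.26.
Break-even = €240.00 / €4.26 = 56.34 → 57 months.

57 months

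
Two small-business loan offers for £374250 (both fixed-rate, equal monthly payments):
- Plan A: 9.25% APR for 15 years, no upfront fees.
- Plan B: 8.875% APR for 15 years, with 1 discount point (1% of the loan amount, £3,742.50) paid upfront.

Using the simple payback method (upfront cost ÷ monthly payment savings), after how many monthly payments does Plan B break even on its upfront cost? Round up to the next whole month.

45 months

Plan A: at 9.25% the monthly rate is 0.0077083, so the payment is 374,250 × 0.0077083 / (1 − 1.0077083^−180) = £3,851.75.
Plan B: monthly rate = 8.875%/12 = 0.0073958; payment = 374,250 × 0.0073958 / (1 − (1+0.0073958)^−180) = £3,768.11.
Monthly savings = £3,851.75 − £3,768.11 = £83.64.
Break-even = £3,742.50 / £83.64 = 44.75 → 45 months.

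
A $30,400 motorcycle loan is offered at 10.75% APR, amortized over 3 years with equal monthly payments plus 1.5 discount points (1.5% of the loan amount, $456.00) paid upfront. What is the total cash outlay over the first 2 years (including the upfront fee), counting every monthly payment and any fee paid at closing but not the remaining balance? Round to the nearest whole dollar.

$24,256

At 10.75% the monthly rate is 0.0089583, so the payment is 30,400 × 0.0089583 / (1 − 1.0089583^−36) = $991.66.
Total outlay = 24 × $991.66 + $456.00 = $24,255.84.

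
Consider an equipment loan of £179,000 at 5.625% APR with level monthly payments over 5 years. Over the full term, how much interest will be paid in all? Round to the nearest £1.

Monthly rate = 5.625%/12 = 0.0046875; payment = 179,000 × 0.0046875 / (1 − (1+0.0046875)^−60) = £3,429.45.
Total paid = 60 × £3,429.45 = £205,767.00; interest = £205,767.00 − £179,000 = £26,767.00.

£26,767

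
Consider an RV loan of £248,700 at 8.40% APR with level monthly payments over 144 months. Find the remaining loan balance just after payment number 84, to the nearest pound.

£134,202

With monthly rate i = 8.4%/12 = 0.0070000, the balance after k of n payments is P · [(1+i)^n − (1+i)^k] / [(1+i)^n − 1].
(1+0.0070000)^144 = 2.73050993 and (1+0.0070000)^84 = 1.79669983, so the balance is 248,700 × (2.73050993 − 1.79669983) / (2.73050993 − 1) = £134,202.39.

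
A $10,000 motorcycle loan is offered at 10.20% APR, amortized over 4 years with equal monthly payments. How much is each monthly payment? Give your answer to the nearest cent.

Monthly rate = 10.2%/12 = 0.0085000; payment = 10,000 × 0.0085000 / (1 − (1+0.0085000)^−48) = $254.59.

$254.59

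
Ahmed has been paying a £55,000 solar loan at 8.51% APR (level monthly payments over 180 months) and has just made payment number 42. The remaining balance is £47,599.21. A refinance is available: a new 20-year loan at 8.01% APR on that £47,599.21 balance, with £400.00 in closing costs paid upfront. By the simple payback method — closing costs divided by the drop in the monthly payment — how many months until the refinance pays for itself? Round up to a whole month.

3 months

Current payment = 55,000 × 8.51%/12 / (1 − (1+0.0070917)^−180) = £541.93.
Refinanced payment = 47,599.21 × 0.0066750 / (1 − (1+0.0066750)^−240) = £398.44.
Monthly savings = £541.93 − £398.44 = £143.49.
Break-even = £400.00 / £143.49 = 2.79 → 3 months.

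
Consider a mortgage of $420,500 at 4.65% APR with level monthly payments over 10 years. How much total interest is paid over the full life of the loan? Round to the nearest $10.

$106,120

At 4.65% the monthly rate is 0.0038750, so the payment is 420,500 × 0.0038750 / (1 − 1.0038750^−120) = $4,388.46.
Total paid = 120 × $4,388.46 = $526,615.20; interest = $526,615.20 − $420,500 = $106,115.20.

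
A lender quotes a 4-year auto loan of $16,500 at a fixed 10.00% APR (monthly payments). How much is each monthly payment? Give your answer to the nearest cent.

Monthly rate = 10%/12 = 0.0083333; payment = 16,500 × 0.0083333 / (1 − (1+0.0083333)^−48) = $418.48.

$418.48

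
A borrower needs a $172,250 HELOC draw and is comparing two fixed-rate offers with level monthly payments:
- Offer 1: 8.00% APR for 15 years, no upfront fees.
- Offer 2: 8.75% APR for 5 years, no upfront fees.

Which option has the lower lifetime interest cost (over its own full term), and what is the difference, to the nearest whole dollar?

Offer 2 by $83,014

Offer 1: at 8.00% the monthly rate is 0.0066667, so the payment is 172,250 × 0.0066667 / (1 − 1.0066667^−180) = $1,646.11.
Total interest on Offer 1 = 180 × $1,646.11 − $172,250 = $124,049.80.
Offer 2: at 8.75% the monthly rate is 0.0072917, so the payment is 172,250 × 0.0072917 / (1 − 1.0072917^−60) = $3,554.76.
Total interest on Offer 2 = 60 × $3,554.76 − $172,250 = $41,035.60.
Offer 2 is lower by $83,014.20.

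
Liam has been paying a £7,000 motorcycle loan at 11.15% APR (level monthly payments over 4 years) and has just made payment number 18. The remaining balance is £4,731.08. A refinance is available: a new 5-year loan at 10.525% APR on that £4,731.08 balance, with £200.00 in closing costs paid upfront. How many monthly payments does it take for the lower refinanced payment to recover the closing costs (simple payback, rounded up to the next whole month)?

3 months

Current payment = 7,000 × 11.15%/12 / (1 − (1+0.0092917)^−48) = £181.43.
Refinanced payment = 4,731.08 × 0.0087708 / (1 − (1+0.0087708)^−60) = £101.75.
Monthly savings = £181.43 − £101.75 = £79.68.
Break-even = £200.00 / £79.68 = 2.51 → 3 months.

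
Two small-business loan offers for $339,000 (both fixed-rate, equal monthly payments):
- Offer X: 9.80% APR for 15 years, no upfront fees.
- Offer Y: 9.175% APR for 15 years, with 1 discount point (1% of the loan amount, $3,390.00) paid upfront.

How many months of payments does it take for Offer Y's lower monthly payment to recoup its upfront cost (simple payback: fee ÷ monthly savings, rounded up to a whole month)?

27 months

Offer X: at 9.80% the monthly rate is 0.0081667, so the payment is 339,000 × 0.0081667 / (1 − 1.0081667^−180) = $3,601.55.
Offer Y: monthly rate = 9.175%/12 = 0.0076458; payment = 339,000 × 0.0076458 / (1 − (1+0.0076458)^−180) = $3,473.74.
Monthly savings = $3,601.55 − $3,473.74 = $127.81.
Break-even = $3,390.00 / $127.81 = 26.52 → 27 months.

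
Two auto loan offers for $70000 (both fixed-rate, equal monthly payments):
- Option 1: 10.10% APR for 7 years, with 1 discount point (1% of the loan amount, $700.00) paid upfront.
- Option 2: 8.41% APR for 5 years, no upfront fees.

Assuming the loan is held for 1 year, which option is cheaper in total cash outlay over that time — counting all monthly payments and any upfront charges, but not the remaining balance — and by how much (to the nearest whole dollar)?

Option 1: monthly rate = 10.1%/12 = 0.0084167; payment = 70,000 × 0.0084167 / (1 − (1+0.0084167)^−84) = $1,165.70.
Option 2: monthly rate = 8.41%/12 = 0.0070083; payment = 70,000 × 0.0070083 / (1 − (1+0.0070083)^−60) = $1,433.12.
Over 12 months: Option 1 costs 12 × $1,165.70 + $700.00 = $14,688.40; Option 2 costs 12 × $1,433.12 = $17,197.44.
Option 1 is cheaper by $17,197.44 − $14,688.40 = $2,509.04.

Option 1 by $2,509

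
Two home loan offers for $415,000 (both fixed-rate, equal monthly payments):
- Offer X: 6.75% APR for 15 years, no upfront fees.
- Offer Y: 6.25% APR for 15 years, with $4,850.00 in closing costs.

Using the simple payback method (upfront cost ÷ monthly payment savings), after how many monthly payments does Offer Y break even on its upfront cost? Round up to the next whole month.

43 months

Offer X: monthly rate = 6.75%/12 = 0.0056250; payment = 415,000 × 0.0056250 / (1 − (1+0.0056250)^−180) = $3,672.37.
Offer Y: at 6.25% the monthly rate is 0.0052083, so the payment is 415,000 × 0.0052083 / (1 − 1.0052083^−180) = $3,558.30.
Monthly savings = $3,672.37 − $3,558.30 = $114.07.
Break-even = $4,850.00 / $114.07 = 42.52 → 43 months.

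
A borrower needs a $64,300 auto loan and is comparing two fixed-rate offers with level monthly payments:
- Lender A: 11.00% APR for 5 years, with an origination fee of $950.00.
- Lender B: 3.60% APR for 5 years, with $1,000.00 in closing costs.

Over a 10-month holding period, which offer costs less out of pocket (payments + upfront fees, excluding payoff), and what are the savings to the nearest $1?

Lender B by $2,204

Lender A: at 11.00% the monthly rate is 0.0091667, so the payment is 64,300 × 0.0091667 / (1 − 1.0091667^−60) = $1,398.04.
Lender B: at 3.60% the monthly rate is 0.0030000, so the payment is 64,300 × 0.0030000 / (1 − 1.0030000^−60) = $1,172.61.
Over 10 months: Lender A costs 10 × $1,398.04 + $950.00 = $14,930.40; Lender B costs 10 × $1,172.61 + $1,000.00 = $12,726.10.
Lender B is cheaper by $14,930.40 − $12,726.10 = $2,204.30.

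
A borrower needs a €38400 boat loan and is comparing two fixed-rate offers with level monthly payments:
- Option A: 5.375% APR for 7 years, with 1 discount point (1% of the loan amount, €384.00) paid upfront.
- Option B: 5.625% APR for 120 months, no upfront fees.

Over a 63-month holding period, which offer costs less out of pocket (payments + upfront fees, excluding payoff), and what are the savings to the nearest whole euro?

Option B by €8,600

Option A: monthly rate = 5.375%/12 = 0.0044792; payment = 38,400 × 0.0044792 / (1 − (1+0.0044792)^−84) = €549.53.
Option B: monthly rate = 5.625%/12 = 0.0046875; payment = 38,400 × 0.0046875 / (1 − (1+0.0046875)^−120) = €419.12.
Over 63 months: Option A costs 63 × €549.53 + €384.00 = €35,004.39; Option B costs 63 × €419.12 = €26,404.56.
Option B is cheaper by €35,004.39 − €26,404.56 = €8,599.83.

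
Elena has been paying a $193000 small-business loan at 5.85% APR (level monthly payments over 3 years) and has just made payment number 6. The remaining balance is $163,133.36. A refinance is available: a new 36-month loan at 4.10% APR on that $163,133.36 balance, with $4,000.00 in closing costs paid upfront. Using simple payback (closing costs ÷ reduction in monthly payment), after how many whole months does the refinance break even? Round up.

4 months

Current payment = 193,000 × 5.85%/12 / (1 − (1+0.0048750)^−36) = $5,858.33.
Refinanced payment = 163,133.36 × 0.0034167 / (1 − (1+0.0034167)^−36) = $4,823.61.
Monthly savings = $5,858.33 − $4,823.61 = $1,034.72.
Break-even = $4,000.00 / $1,034.72 = 3.87 → 4 months.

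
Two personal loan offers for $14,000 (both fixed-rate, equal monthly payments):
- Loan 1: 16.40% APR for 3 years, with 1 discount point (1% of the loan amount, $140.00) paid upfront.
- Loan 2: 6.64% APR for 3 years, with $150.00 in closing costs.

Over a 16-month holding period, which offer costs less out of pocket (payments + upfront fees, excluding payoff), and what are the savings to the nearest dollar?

Loan 2 by $1,030

Loan 1: monthly rate = 16.4%/12 = 0.0136667; payment = 14,000 × 0.0136667 / (1 − (1+0.0136667)^−36) = $494.97.
Loan 2: monthly rate = 6.64%/12 = 0.0055333; payment = 14,000 × 0.0055333 / (1 − (1+0.0055333)^−36) = $429.98.
Over 16 months: Loan 1 costs 16 × $494.97 + $140.00 = $8,059.52; Loan 2 costs 16 × $429.98 + $150.00 = $7,029.68.
Loan 2 is cheaper by $8,059.52 − $7,029.68 = $1,029.84.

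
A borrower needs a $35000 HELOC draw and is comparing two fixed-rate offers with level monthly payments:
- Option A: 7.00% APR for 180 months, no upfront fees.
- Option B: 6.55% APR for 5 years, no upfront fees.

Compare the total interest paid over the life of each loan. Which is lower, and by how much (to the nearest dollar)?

Option B by $15,488

Option A: at 7.00% the monthly rate is 0.0058333, so the payment is 35,000 × 0.0058333 / (1 − 1.0058333^−180) = $314.59.
Total interest on Option A = 180 × $314.59 − $35,000 = $21,626.20.
Option B: at 6.55% the monthly rate is 0.0054583, so the payment is 35,000 × 0.0054583 / (1 − 1.0054583^−60) = $685.64.
Total interest on Option B = 60 × $685.64 − $35,000 = $6,138.40.
Option B is lower by $15,487.80.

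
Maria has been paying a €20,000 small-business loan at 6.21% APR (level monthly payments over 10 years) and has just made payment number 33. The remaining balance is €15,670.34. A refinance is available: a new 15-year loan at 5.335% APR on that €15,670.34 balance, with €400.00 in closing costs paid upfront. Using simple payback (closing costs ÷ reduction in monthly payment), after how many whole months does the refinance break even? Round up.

Current payment = 20,000 × 6.21%/12 / (1 − (1+0.0051750)^−120) = €224.16.
Refinanced payment = 15,670.34 × 0.0044458 / (1 − (1+0.0044458)^−180) = €126.67.
Monthly savings = €224.16 − €126.67 = €97.49.
Break-even = €400.00 / €97.49 = 4.10 → 5 months.

5 months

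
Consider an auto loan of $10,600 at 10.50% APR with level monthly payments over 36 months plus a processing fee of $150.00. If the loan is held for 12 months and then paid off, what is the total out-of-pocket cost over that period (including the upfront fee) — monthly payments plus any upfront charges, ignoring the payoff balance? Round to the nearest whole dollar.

$4,284

Monthly rate = 10.5%/12 = 0.0087500; payment = 10,600 × 0.0087500 / (1 − (1+0.0087500)^−36) = $344.53.
Total outlay = 12 × $344.53 + $150.00 = $4,284.36.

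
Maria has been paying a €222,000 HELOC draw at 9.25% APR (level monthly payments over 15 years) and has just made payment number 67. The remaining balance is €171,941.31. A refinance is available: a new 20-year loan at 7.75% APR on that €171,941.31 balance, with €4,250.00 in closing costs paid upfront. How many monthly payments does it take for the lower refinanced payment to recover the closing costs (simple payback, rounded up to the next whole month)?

5 months

Current payment = 222,000 × 9.25%/12 / (1 − (1+0.0077083)^−180) = €2,284.81.
Refinanced payment = 171,941.31 × 0.0064583 / (1 − (1+0.0064583)^−240) = €1,411.55.
Monthly savings = €2,284.81 − €1,411.55 = €873.26.
Break-even = €4,250.00 / €873.26 = 4.87 → 5 months.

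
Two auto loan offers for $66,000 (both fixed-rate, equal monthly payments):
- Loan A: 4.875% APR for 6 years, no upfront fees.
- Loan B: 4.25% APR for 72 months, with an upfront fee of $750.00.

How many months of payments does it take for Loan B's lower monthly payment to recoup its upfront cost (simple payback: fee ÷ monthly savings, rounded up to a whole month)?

Loan A: at 4.875% the monthly rate is 0.0040625, so the payment is 66,000 × 0.0040625 / (1 − 1.0040625^−72) = $1,059.10.
Loan B: at 4.25% the monthly rate is 0.0035417, so the payment is 66,000 × 0.0035417 / (1 − 1.0035417^−72) = $1,040.12.
Monthly savings = $1,059.10 − $1,040.12 = $18.98.
Break-even = $750.00 / $18.98 = 39.52 → 40 months.

40 months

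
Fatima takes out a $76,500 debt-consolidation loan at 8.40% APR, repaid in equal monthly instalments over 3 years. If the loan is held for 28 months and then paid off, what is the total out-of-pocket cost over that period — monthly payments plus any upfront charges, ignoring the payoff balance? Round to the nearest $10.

$67,520

At 8.40% the monthly rate is 0.0070000, so the payment is 76,500 × 0.0070000 / (1 − 1.0070000^−36) = $2,411.37.
Total outlay = 28 × $2,411.37 = $67,518.36.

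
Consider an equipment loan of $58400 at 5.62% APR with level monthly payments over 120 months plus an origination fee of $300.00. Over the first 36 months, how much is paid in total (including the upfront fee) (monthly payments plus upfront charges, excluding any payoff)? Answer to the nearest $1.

At 5.62% the monthly rate is 0.0046833, so the payment is 58,400 × 0.0046833 / (1 − 1.0046833^−120) = $637.27.
Total outlay = 36 × $637.27 + $300.00 = $23,241.72.

$23,242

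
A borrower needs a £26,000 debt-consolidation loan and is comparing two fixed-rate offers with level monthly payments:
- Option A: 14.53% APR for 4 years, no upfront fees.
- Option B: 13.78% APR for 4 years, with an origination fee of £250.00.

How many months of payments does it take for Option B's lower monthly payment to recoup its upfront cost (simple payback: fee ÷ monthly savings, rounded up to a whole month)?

26 months

Option A: monthly rate = 14.53%/12 = 0.0121083; payment = 26,000 × 0.0121083 / (1 − (1+0.0121083)^−48) = £717.42.
Option B: at 13.78% the monthly rate is 0.0114833, so the payment is 26,000 × 0.0114833 / (1 − 1.0114833^−48) = £707.62.
Monthly savings = £717.42 − £707.62 = £9.80.
Break-even = £250.00 / £9.80 = 25.51 → 26 months.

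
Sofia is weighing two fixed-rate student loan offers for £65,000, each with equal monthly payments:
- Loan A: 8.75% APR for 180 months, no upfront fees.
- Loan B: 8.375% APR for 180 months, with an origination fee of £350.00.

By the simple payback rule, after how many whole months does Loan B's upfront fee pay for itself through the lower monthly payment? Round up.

Loan A: at 8.75% the monthly rate is 0.0072917, so the payment is 65,000 × 0.0072917 / (1 − 1.0072917^−180) = £649.64.
Loan B: monthly rate = 8.375%/12 = 0.0069792; payment = 65,000 × 0.0069792 / (1 − (1+0.0069792)^−180) = £635.33.
Monthly savings = £649.64 − £635.33 = £14.31.
Break-even = £350.00 / £14.31 = 24.46 → 25 months.

25 months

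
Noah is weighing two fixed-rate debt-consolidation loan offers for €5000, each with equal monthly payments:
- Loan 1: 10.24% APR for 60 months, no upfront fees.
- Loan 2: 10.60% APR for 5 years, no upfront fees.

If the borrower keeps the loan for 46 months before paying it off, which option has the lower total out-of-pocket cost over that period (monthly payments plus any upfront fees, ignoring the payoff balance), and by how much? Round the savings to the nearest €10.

Loan 1: at 10.24% the monthly rate is 0.0085333, so the payment is 5,000 × 0.0085333 / (1 − 1.0085333^−60) = €106.83.
Loan 2: monthly rate = 10.6%/12 = 0.0088333; payment = 5,000 × 0.0088333 / (1 − (1+0.0088333)^−60) = €107.72.
Over 46 months: Loan 1 costs 46 × €106.83 = €4,914.18; Loan 2 costs 46 × €107.72 = €4,955.12.
Loan 1 is cheaper by €4,955.12 − €4,914.18 = €40.94.

Loan 1 by €40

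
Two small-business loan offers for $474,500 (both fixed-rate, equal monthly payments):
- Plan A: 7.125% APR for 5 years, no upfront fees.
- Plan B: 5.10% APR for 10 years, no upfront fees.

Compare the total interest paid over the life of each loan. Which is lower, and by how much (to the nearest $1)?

Plan A by $41,303

Plan A: monthly rate = 7.125%/12 = 0.0059375; payment = 474,500 × 0.0059375 / (1 − (1+0.0059375)^−60) = $9,423.68.
Total interest on Plan A = 60 × $9,423.68 − $474,500 = $90,920.80.
Plan B: monthly rate = 5.1%/12 = 0.0042500; payment = 474,500 × 0.0042500 / (1 − (1+0.0042500)^−120) = $5,056.03.
Total interest on Plan B = 120 × $5,056.03 − $474,500 = $132,223.60.
Plan A is lower by $41,302.80.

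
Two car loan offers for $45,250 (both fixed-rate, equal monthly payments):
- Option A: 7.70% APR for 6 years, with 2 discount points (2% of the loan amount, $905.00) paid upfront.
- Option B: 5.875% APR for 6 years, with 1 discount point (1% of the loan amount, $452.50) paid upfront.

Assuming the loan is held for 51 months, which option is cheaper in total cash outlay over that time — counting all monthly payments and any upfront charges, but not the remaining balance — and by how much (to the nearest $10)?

Option B by $2,470

Option A: monthly rate = 7.7%/12 = 0.0064167; payment = 45,250 × 0.0064167 / (1 − (1+0.0064167)^−72) = $786.77.
Option B: monthly rate = 5.875%/12 = 0.0048958; payment = 45,250 × 0.0048958 / (1 − (1+0.0048958)^−72) = $747.26.
Over 51 months: Option A costs 51 × $786.77 + $905.00 = $41,030.27; Option B costs 51 × $747.26 + $452.50 = $38,562.76.
Option B is cheaper by $41,030.27 − $38,562.76 = $2,467.51.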